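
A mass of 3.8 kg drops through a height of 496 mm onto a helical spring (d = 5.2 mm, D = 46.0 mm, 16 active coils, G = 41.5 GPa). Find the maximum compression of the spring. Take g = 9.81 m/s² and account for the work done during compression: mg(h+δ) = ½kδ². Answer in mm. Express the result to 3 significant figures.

k = Gd⁴/(8D³N_a) = (41.5×10³)(5.2⁴)/(8·46.0³·16) = 2.4354 N/mm
W = mg = 3.8 × 9.81 = 37.278 N
½kδ² − Wδ − Wh = 0 → δ = (W + √(W² + 2kWh))/k
δ = (37.278 + √(1389.6 + 90062.1))/2.4354 = (37.278 + 302.41)/2.4354 = 139.48 mm

139 mm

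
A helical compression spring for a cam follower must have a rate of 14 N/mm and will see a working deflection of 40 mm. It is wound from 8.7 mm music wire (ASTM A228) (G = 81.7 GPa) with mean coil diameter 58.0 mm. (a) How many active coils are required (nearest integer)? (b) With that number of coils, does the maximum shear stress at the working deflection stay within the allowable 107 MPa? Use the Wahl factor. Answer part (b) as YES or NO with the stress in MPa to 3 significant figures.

(a) 21 coils; (b) NO, τ_max = 157 MPa

N_a = Gd⁴/(8D³k) = (81.7×10³)(8.7⁴)/(8·58.0³·14) = 21.42 → N_a = 21
Actual rate k = Gd⁴/(8D³·21) = 14.279 N/mm
Working load F = kδ = 14.279·40 = 571.17 N
C = 58.0/8.7 = 6.6667; K_W = (4C−1)/(4C−4)+0.615/C = 1.2246
τ_max = K_W·8FD/(πd³) = 1.2246·128.11 = 156.88 MPa
τ_max > 107 MPa → exceeds allowable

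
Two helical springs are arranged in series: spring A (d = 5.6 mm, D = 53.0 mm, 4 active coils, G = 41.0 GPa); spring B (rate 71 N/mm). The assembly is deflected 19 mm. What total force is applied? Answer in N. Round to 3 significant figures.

144 N

k_A = Gd⁴/(8D³N_a) = (41.0×10³)(5.6⁴)/(8·53.0³·4) = 8.4637 N/mm
Series: 1/k_eq = 1/8.4637 + 1/71 = 0.13224; k_eq = 7.5622 N/mm
F = k_eq·δ = 7.5622·19 = 143.68 N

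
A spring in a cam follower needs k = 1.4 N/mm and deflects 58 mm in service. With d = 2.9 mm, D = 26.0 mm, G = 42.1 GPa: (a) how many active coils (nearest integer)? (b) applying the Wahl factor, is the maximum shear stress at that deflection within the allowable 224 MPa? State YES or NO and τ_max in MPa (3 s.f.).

N_a = Gd⁴/(8D³k) = (42.1×10³)(2.9⁴)/(8·26.0³·1.4) = 15.13 → N_a = 15
Actual rate k = Gd⁴/(8D³·15) = 1.4118 N/mm
Working load F = kδ = 1.4118·58 = 81.884 N
C = 26.0/2.9 = 8.9655; K_W = (4C−1)/(4C−4)+0.615/C = 1.1628
τ_max = K_W·8FD/(πd³) = 1.1628·222.29 = 258.47 MPa
τ_max > 224 MPa → exceeds allowable

(a) 15 coils; (b) NO, τ_max = 258 MPa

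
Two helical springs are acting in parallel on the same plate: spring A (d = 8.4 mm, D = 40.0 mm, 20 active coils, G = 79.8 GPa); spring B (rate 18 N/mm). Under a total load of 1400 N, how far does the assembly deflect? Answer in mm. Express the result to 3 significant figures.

k_A = Gd⁴/(8D³N_a) = (79.8×10³)(8.4⁴)/(8·40.0³·20) = 38.799 N/mm
Parallel: k_eq = 38.799 + 18 = 56.799 N/mm
δ = F/k_eq = 1400/56.799 = 24.648 mm

24.6 mm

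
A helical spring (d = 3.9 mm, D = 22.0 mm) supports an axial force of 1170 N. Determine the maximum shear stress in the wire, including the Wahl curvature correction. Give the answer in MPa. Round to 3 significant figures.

Spring index C = D/d = 22.0/3.9 = 5.6410
K_W = (4C−1)/(4C−4) + 0.615/C = 21.564/18.564 + 0.1090 = 1.2706
τ₀ = 8FD/(πd³) = 8·1170·22.0/(π·3.9³) = 205920/186.36 = 1105 MPa
τ_max = K·τ₀ = 1.2706 × 1105 = 1404 MPa

1400 MPa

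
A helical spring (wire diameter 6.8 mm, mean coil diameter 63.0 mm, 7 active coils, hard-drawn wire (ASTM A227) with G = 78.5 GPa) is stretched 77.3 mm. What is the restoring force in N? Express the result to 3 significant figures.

927 N

k = Gd⁴/(8D³N_a) = (78.5×10³)(6.8⁴)/(8·63.0³·7) = 11.987 N/mm
F = k·δ = 11.987 × 77.3 = 926.56 N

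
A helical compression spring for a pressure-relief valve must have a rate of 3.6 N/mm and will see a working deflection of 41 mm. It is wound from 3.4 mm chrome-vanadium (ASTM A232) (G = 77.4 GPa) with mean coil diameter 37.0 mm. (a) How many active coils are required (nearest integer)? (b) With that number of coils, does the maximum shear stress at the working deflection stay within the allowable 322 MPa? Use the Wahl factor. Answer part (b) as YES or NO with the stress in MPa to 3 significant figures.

N_a = Gd⁴/(8D³k) = (77.4×10³)(3.4⁴)/(8·37.0³·3.6) = 7.09 → N_a = 7
Actual rate k = Gd⁴/(8D³·7) = 3.6464 N/mm
Working load F = kδ = 3.6464·41 = 149.5 N
C = 37.0/3.4 = 10.8824; K_W = (4C−1)/(4C−4)+0.615/C = 1.1324
τ_max = K_W·8FD/(πd³) = 1.1324·358.39 = 405.84 MPa
τ_max > 322 MPa → exceeds allowable

(a) 7 coils; (b) NO, τ_max = 406 MPa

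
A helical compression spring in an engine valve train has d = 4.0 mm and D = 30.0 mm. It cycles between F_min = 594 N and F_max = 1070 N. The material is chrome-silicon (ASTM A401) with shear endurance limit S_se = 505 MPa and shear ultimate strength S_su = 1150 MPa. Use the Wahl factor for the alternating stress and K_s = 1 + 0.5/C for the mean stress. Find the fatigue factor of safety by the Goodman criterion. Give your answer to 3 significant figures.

0.627

C = D/d = 30.0/4.0 = 7.5000; K_W = (4C−1)/(4C−4)+0.615/C = 1.1974; K_s = 1+0.5/C = 1.0667
F_a = (F_max−F_min)/2 = 238 N; F_m = (F_max+F_min)/2 = 832 N
τ_a = K_W·8F_aD/(πd³) = 1.1974 × 284.09 = 340.17 MPa
τ_m = K_s·8F_mD/(πd³) = 1.0667 × 993.13 = 1059.3 MPa
Goodman: 1/n_f = τ_a/S_se + τ_m/S_su = 340.17/505 + 1059.3/1150 = 0.67360 + 0.92116 = 1.5948
n_f = 1/1.5948 = 0.6271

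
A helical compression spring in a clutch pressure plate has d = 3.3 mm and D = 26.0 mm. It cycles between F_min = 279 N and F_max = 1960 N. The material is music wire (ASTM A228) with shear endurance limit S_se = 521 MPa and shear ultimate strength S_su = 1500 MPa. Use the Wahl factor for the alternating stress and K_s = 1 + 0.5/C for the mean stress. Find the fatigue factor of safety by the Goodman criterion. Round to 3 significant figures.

C = D/d = 26.0/3.3 = 7.8788; K_W = (4C−1)/(4C−4)+0.615/C = 1.1871; K_s = 1+0.5/C = 1.0635
F_a = (F_max−F_min)/2 = 840.5 N; F_m = (F_max+F_min)/2 = 1119.5 N
τ_a = K_W·8F_aD/(πd³) = 1.1871 × 1548.5 = 1838.2 MPa
τ_m = K_s·8F_mD/(πd³) = 1.0635 × 2062.5 = 2193.4 MPa
Goodman: 1/n_f = τ_a/S_se + τ_m/S_su = 1838.2/521 + 2193.4/1500 = 3.52821 + 1.46227 = 4.9905
n_f = 1/4.9905 = 0.2004

0.200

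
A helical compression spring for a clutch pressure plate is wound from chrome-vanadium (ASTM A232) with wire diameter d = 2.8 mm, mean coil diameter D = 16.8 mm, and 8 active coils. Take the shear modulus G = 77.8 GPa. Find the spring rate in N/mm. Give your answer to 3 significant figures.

15.8 N/mm

k = Gd⁴/(8D³N_a) = (77.8×10³ × 2.8⁴) / (8 × 16.8³ × 8)
  = 4.78202e+06 / 303464 = 15.758 N/mm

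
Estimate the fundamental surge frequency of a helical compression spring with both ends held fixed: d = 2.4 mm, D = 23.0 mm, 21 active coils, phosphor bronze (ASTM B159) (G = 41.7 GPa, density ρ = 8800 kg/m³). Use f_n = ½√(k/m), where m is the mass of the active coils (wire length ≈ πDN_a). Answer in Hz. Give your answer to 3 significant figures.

k = Gd⁴/(8D³N_a) = (41.7×10³)(2.4⁴)/(8·23.0³·21) = 0.67684 N/mm = 676.84 N/m
Wire length L = πDN_a = π·23.0·21 = 1517.4 mm
m = ρ·(πd²/4)·L = 8800 × 4.5239×10⁻⁶ m² × 1.5174 m = 0.060408 kg
f_n = ½√(k/m) = 0.5·√(676.84/0.060408) = 0.5·√(11205) = 52.926 Hz

52.9 Hz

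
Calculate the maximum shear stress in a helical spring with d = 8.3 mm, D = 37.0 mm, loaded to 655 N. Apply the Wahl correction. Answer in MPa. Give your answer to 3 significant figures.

146 MPa

Spring index C = D/d = 37.0/8.3 = 4.4578
K_W = (4C−1)/(4C−4) + 0.615/C = 16.831/13.831 + 0.1380 = 1.3549
τ₀ = 8FD/(πd³) = 8·655·37.0/(π·8.3³) = 193880/1796.3 = 107.93 MPa
τ_max = K·τ₀ = 1.3549 × 107.93 = 146.23 MPa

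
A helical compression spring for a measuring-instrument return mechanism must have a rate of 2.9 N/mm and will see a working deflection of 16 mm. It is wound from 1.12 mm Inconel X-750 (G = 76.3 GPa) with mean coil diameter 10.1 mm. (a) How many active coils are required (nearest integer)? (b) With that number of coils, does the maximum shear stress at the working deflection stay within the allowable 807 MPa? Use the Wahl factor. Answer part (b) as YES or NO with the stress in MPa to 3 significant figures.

N_a = Gd⁴/(8D³k) = (76.3×10³)(1.12⁴)/(8·10.1³·2.9) = 5.023 → N_a = 5
Actual rate k = Gd⁴/(8D³·5) = 2.9132 N/mm
Working load F = kδ = 2.9132·16 = 46.611 N
C = 10.1/1.12 = 9.0179; K_W = (4C−1)/(4C−4)+0.615/C = 1.1617
τ_max = K_W·8FD/(πd³) = 1.1617·853.3 = 991.31 MPa
τ_max > 807 MPa → exceeds allowable

(a) 5 coils; (b) NO, τ_max = 991 MPa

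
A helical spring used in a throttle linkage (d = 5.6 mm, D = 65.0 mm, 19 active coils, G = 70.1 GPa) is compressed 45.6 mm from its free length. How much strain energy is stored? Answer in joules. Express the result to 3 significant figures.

1.72 J

k = Gd⁴/(8D³N_a) = (70.1×10³)(5.6⁴)/(8·65.0³·19) = 1.6515 N/mm
U = ½kδ² = 0.5 × 1.6515 × 45.6² = 1717.1 N·mm = 1.7171 J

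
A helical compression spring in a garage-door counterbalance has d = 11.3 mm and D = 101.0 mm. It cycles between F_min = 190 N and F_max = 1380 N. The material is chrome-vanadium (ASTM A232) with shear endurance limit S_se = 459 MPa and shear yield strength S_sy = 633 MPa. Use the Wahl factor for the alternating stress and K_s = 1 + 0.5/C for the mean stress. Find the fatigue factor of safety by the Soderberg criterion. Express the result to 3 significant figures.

C = D/d = 101.0/11.3 = 8.9381; K_W = (4C−1)/(4C−4)+0.615/C = 1.1633; K_s = 1+0.5/C = 1.0559
F_a = (F_max−F_min)/2 = 595 N; F_m = (F_max+F_min)/2 = 785 N
τ_a = K_W·8F_aD/(πd³) = 1.1633 × 106.06 = 123.38 MPa
τ_m = K_s·8F_mD/(πd³) = 1.0559 × 139.93 = 147.75 MPa
Soderberg: 1/n_f = τ_a/S_se + τ_m/S_sy = 123.38/459 + 147.75/633 = 0.26879 + 0.23342 = 0.50221
n_f = 1/0.50221 = 1.991

1.99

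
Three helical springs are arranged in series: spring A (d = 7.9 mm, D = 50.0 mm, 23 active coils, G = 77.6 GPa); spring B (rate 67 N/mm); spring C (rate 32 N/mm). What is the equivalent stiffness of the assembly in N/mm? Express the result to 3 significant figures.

k_A = Gd⁴/(8D³N_a) = (77.6×10³)(7.9⁴)/(8·50.0³·23) = 13.141 N/mm
Series: 1/k_eq = 1/13.141 + 1/67 + 1/32 = 0.12227; k_eq = 8.1786 N/mm

8.18 N/mm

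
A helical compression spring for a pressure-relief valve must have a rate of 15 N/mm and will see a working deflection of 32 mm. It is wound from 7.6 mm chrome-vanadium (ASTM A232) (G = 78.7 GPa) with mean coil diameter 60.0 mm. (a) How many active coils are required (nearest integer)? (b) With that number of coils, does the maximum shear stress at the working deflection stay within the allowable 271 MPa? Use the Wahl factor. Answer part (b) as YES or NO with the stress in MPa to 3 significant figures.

N_a = Gd⁴/(8D³k) = (78.7×10³)(7.6⁴)/(8·60.0³·15) = 10.13 → N_a = 10
Actual rate k = Gd⁴/(8D³·10) = 15.194 N/mm
Working load F = kδ = 15.194·32 = 486.22 N
C = 60.0/7.6 = 7.8947; K_W = (4C−1)/(4C−4)+0.615/C = 1.1867
τ_max = K_W·8FD/(πd³) = 1.1867·169.23 = 200.83 MPa
τ_max ≤ 271 MPa → acceptable

(a) 10 coils; (b) YES, τ_max = 201 MPa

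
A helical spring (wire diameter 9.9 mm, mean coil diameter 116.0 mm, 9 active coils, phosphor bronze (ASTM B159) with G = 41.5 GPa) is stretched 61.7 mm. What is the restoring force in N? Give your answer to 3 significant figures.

219 N

k = Gd⁴/(8D³N_a) = (41.5×10³)(9.9⁴)/(8·116.0³·9) = 3.5472 N/mm
F = k·δ = 3.5472 × 61.7 = 218.86 N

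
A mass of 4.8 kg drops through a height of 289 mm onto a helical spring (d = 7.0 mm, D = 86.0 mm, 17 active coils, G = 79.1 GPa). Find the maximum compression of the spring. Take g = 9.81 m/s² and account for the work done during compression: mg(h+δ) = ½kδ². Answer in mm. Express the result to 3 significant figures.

k = Gd⁴/(8D³N_a) = (79.1×10³)(7.0⁴)/(8·86.0³·17) = 2.1955 N/mm
W = mg = 4.8 × 9.81 = 47.088 N
½kδ² − Wδ − Wh = 0 → δ = (W + √(W² + 2kWh))/k
δ = (47.088 + √(2217.3 + 59754.8))/2.1955 = (47.088 + 248.94)/2.1955 = 134.83 mm

135 mm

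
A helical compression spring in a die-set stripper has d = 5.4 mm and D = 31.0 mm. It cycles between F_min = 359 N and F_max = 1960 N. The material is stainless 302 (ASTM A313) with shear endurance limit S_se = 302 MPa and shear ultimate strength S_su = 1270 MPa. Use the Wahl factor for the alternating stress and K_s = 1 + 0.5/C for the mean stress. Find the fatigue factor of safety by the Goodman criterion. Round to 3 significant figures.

C = D/d = 31.0/5.4 = 5.7407; K_W = (4C−1)/(4C−4)+0.615/C = 1.2653; K_s = 1+0.5/C = 1.0871
F_a = (F_max−F_min)/2 = 800.5 N; F_m = (F_max+F_min)/2 = 1159.5 N
τ_a = K_W·8F_aD/(πd³) = 1.2653 × 401.31 = 507.79 MPa
τ_m = K_s·8F_mD/(πd³) = 1.0871 × 581.29 = 631.92 MPa
Goodman: 1/n_f = τ_a/S_se + τ_m/S_su = 507.79/302 + 631.92/1270 = 1.68143 + 0.49757 = 2.179
n_f = 1/2.179 = 0.4589

0.459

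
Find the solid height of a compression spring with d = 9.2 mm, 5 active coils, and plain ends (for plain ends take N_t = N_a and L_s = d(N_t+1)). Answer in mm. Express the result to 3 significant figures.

plain ends: N_t = N_a = 5
L_s = d·(N_t+1) = 9.2 × 6 = 55.2 mm

55.2 mm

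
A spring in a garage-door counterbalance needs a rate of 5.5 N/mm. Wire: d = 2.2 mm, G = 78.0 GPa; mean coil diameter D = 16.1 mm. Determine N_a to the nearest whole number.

10

N_a = Gd⁴/(8D³k) = (78.0×10³ × 2.2⁴)/(8 × 16.1³ × 5.5)
    = 1.8272e+06 / 183624 = 9.951 → 10 coils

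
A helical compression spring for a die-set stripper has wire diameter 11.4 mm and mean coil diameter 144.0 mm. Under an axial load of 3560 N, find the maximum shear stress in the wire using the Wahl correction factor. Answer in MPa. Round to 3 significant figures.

981 MPa

Spring index C = D/d = 144.0/11.4 = 12.6316
K_W = (4C−1)/(4C−4) + 0.615/C = 49.526/46.526 + 0.0487 = 1.1132
τ₀ = 8FD/(πd³) = 8·3560·144.0/(π·11.4³) = 4.10112e+06/4654.4 = 881.13 MPa
τ_max = K·τ₀ = 1.1132 × 881.13 = 980.84 MPa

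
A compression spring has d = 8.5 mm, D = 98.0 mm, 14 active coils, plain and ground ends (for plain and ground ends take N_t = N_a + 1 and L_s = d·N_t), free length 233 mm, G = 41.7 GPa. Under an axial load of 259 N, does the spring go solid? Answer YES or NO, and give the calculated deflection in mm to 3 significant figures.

YES, δ = 125 mm

k = Gd⁴/(8D³N_a) = (41.7×10³)(8.5⁴)/(8·98.0³·14) = 2.065 N/mm
N_t = 15; L_s = 8.5·15 = 127.5 mm; δ_solid = L₀ − L_s = 233 − 127.5 = 105.5 mm
δ = F/k = 259/2.065 = 125.43 mm
δ ≥ δ_solid → spring goes solid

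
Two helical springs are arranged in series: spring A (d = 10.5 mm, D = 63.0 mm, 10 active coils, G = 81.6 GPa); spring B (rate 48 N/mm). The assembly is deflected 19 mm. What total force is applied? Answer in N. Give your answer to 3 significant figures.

463 N

k_A = Gd⁴/(8D³N_a) = (81.6×10³)(10.5⁴)/(8·63.0³·10) = 49.583 N/mm
Series: 1/k_eq = 1/49.583 + 1/48 = 0.041001; k_eq = 24.389 N/mm
F = k_eq·δ = 24.389·19 = 463.4 N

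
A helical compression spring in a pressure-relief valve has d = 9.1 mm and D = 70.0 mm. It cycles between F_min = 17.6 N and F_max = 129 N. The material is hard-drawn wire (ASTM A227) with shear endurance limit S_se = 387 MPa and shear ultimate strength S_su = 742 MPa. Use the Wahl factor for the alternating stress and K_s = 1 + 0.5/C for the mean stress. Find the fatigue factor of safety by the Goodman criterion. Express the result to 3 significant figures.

C = D/d = 70.0/9.1 = 7.6923; K_W = (4C−1)/(4C−4)+0.615/C = 1.1920; K_s = 1+0.5/C = 1.0650
F_a = (F_max−F_min)/2 = 55.7 N; F_m = (F_max+F_min)/2 = 73.3 N
τ_a = K_W·8F_aD/(πd³) = 1.1920 × 13.176 = 15.706 MPa
τ_m = K_s·8F_mD/(πd³) = 1.0650 × 17.339 = 18.466 MPa
Goodman: 1/n_f = τ_a/S_se + τ_m/S_su = 15.706/387 + 18.466/742 = 0.04058 + 0.02489 = 0.065469
n_f = 1/0.065469 = 15.27

15.3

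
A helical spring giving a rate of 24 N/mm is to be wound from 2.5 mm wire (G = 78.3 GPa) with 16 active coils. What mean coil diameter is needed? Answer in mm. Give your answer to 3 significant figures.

D = (Gd⁴/(8N_a·k))^(1/3) = (78.3×10³·2.5⁴/(8·16·24))^(1/3)
  = (995.636)^(1/3) = 9.9854 mm

9.99 mm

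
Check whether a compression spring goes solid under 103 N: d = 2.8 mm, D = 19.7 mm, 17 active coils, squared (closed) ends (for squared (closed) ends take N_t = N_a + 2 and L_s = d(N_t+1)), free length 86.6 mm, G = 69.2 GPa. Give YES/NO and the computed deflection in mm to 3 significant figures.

k = Gd⁴/(8D³N_a) = (69.2×10³)(2.8⁴)/(8·19.7³·17) = 4.0907 N/mm
N_t = 19; L_s = 2.8·20 = 56 mm; δ_solid = L₀ − L_s = 86.6 − 56 = 30.6 mm
δ = F/k = 103/4.0907 = 25.179 mm
δ < δ_solid → spring does not go solid

NO, δ = 25.2 mm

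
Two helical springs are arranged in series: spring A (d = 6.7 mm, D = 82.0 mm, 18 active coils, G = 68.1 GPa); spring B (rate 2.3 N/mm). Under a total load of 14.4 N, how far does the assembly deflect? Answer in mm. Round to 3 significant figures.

k_A = Gd⁴/(8D³N_a) = (68.1×10³)(6.7⁴)/(8·82.0³·18) = 1.7284 N/mm
Series: 1/k_eq = 1/1.7284 + 1/2.3 = 1.0134; k_eq = 0.98682 N/mm
δ = F/k_eq = 14.4/0.98682 = 14.592 mm

14.6 mm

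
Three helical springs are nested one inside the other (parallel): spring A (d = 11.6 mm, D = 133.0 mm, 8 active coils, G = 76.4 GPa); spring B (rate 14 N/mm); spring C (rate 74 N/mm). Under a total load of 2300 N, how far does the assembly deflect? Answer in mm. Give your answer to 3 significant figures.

23.7 mm

k_A = Gd⁴/(8D³N_a) = (76.4×10³)(11.6⁴)/(8·133.0³·8) = 9.1874 N/mm
Parallel: k_eq = 9.1874 + 14 + 74 = 97.187 N/mm
δ = F/k_eq = 2300/97.187 = 23.666 mm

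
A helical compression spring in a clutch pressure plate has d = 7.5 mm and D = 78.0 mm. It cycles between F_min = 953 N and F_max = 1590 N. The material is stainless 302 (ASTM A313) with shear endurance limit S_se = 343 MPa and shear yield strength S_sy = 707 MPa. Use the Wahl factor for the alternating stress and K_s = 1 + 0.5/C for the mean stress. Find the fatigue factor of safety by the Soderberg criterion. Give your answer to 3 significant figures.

C = D/d = 78.0/7.5 = 10.4000; K_W = (4C−1)/(4C−4)+0.615/C = 1.1389; K_s = 1+0.5/C = 1.0481
F_a = (F_max−F_min)/2 = 318.5 N; F_m = (F_max+F_min)/2 = 1271.5 N
τ_a = K_W·8F_aD/(πd³) = 1.1389 × 149.95 = 170.79 MPa
τ_m = K_s·8F_mD/(πd³) = 1.0481 × 598.64 = 627.42 MPa
Soderberg: 1/n_f = τ_a/S_se + τ_m/S_sy = 170.79/343 + 627.42/707 = 0.49792 + 0.88744 = 1.3854
n_f = 1/1.3854 = 0.7218

0.722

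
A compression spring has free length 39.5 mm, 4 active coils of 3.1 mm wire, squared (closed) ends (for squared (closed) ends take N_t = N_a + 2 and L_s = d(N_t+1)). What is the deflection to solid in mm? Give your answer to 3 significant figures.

N_t = 6; L_s = 3.1·7 = 21.7 mm
δ_solid = L₀ − L_s = 39.5 − 21.7 = 17.8 mm

17.8 mm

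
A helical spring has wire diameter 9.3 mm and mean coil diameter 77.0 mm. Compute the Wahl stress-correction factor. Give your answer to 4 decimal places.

C = D/d = 77.0/9.3 = 8.2796
K_W = (4C−1)/(4C−4) + 0.615/C = 32.118/29.118 + 0.0743 = 1.1773

1.1773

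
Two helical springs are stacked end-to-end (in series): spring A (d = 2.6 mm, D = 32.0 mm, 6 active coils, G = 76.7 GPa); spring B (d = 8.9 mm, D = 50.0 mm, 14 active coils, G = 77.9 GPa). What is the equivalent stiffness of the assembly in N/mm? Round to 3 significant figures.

2.09 N/mm

k_A = Gd⁴/(8D³N_a) = (76.7×10³)(2.6⁴)/(8·32.0³·6) = 2.2284 N/mm
k_B = Gd⁴/(8D³N_a) = (77.9×10³)(8.9⁴)/(8·50.0³·14) = 34.912 N/mm
Series: 1/k_eq = 1/2.2284 + 1/34.912 = 0.47739; k_eq = 2.0947 N/mm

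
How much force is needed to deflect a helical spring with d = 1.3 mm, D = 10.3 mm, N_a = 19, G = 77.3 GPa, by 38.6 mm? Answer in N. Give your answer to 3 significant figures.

k = Gd⁴/(8D³N_a) = (77.3×10³)(1.3⁴)/(8·10.3³·19) = 1.3292 N/mm
F = k·δ = 1.3292 × 38.6 = 51.308 N

51.3 N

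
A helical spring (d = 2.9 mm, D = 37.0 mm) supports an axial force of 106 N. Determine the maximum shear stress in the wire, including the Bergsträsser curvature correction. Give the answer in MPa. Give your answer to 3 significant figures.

Spring index C = D/d = 37.0/2.9 = 12.7586
K_B = (4C+2)/(4C−3) = 53.034/48.034 = 1.1041
τ₀ = 8FD/(πd³) = 8·106·37.0/(π·2.9³) = 31376/76.62 = 409.5 MPa
τ_max = K·τ₀ = 1.1041 × 409.5 = 452.13 MPa

452 MPa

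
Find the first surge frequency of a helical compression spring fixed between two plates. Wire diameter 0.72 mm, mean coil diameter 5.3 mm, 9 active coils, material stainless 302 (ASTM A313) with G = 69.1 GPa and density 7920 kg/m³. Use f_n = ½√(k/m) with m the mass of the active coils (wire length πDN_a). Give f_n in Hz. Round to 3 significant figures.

k = Gd⁴/(8D³N_a) = (69.1×10³)(0.72⁴)/(8·5.3³·9) = 1.7324 N/mm = 1732.4 N/m
Wire length L = πDN_a = π·5.3·9 = 149.85 mm
m = ρ·(πd²/4)·L = 7920 × 0.40715×10⁻⁶ m² × 0.14985 m = 0.00048322 kg
f_n = ½√(k/m) = 0.5·√(1732.4/0.00048322) = 0.5·√(3.5851e+06) = 946.72 Hz

947 Hz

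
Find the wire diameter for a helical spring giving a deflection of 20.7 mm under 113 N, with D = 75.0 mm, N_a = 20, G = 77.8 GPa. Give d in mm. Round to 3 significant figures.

Required rate k = F/δ = 113/20.7 = 5.4589 N/mm
d = (8D³N_a·k / G)^(1/4) = (8·75.0³·20·5.4589 / (77.8×10³))^0.25
  = (4736.2)^0.25 = 8.2958 mm

8.30 mm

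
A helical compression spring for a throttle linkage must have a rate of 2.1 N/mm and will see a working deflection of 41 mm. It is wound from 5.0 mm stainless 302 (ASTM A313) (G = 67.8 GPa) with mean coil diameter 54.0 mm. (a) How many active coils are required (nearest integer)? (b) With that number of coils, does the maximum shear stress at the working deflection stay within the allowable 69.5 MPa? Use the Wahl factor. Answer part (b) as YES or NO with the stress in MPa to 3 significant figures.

(a) 16 coils; (b) NO, τ_max = 107 MPa

N_a = Gd⁴/(8D³k) = (67.8×10³)(5.0⁴)/(8·54.0³·2.1) = 16.02 → N_a = 16
Actual rate k = Gd⁴/(8D³·16) = 2.1024 N/mm
Working load F = kδ = 2.1024·41 = 86.199 N
C = 54.0/5.0 = 10.8000; K_W = (4C−1)/(4C−4)+0.615/C = 1.1335
τ_max = K_W·8FD/(πd³) = 1.1335·94.826 = 107.48 MPa
τ_max > 69.5 MPa → exceeds allowable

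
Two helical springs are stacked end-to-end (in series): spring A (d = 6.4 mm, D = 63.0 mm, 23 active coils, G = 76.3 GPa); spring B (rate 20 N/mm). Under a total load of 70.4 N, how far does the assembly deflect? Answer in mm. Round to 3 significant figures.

28.8 mm

k_A = Gd⁴/(8D³N_a) = (76.3×10³)(6.4⁴)/(8·63.0³·23) = 2.7823 N/mm
Series: 1/k_eq = 1/2.7823 + 1/20 = 0.40941; k_eq = 2.4425 N/mm
δ = F/k_eq = 70.4/2.4425 = 28.823 mm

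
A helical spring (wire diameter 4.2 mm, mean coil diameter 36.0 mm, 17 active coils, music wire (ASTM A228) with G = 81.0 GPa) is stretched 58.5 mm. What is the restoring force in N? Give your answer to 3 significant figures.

k = Gd⁴/(8D³N_a) = (81.0×10³)(4.2⁴)/(8·36.0³·17) = 3.9722 N/mm
F = k·δ = 3.9722 × 58.5 = 232.38 N

232 N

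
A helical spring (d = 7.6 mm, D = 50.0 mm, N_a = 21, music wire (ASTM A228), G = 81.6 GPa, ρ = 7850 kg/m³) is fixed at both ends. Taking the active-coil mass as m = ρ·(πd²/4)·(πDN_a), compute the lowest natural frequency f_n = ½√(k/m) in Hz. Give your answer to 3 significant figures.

52.5 Hz

k = Gd⁴/(8D³N_a) = (81.6×10³)(7.6⁴)/(8·50.0³·21) = 12.964 N/mm = 12964 N/m
Wire length L = πDN_a = π·50.0·21 = 3298.7 mm
m = ρ·(πd²/4)·L = 7850 × 45.365×10⁻⁶ m² × 3.2987 m = 1.1747 kg
f_n = ½√(k/m) = 0.5·√(12964/1.1747) = 0.5·√(11036) = 52.525 Hz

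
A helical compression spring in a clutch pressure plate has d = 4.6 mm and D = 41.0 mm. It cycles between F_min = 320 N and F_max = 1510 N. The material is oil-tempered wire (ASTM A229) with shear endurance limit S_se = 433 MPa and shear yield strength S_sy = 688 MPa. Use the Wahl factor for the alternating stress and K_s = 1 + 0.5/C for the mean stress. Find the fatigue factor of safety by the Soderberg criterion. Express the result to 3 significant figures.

0.310

C = D/d = 41.0/4.6 = 8.9130; K_W = (4C−1)/(4C−4)+0.615/C = 1.1638; K_s = 1+0.5/C = 1.0561
F_a = (F_max−F_min)/2 = 595 N; F_m = (F_max+F_min)/2 = 915 N
τ_a = K_W·8F_aD/(πd³) = 1.1638 × 638.22 = 742.74 MPa
τ_m = K_s·8F_mD/(πd³) = 1.0561 × 981.46 = 1036.5 MPa
Soderberg: 1/n_f = τ_a/S_se + τ_m/S_sy = 742.74/433 + 1036.5/688 = 1.71534 + 1.50656 = 3.2219
n_f = 1/3.2219 = 0.3104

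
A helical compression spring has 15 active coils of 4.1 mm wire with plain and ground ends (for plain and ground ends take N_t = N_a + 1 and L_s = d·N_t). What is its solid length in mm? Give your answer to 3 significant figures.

65.6 mm

plain and ground ends: N_t = N_a + 1 = 15 + 1 = 16
L_s = d·N_t = 4.1 × 16 = 65.6 mm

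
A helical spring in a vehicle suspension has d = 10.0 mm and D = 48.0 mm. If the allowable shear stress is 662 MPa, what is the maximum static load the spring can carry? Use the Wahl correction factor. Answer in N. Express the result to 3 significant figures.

C = D/d = 48.0/10.0 = 4.8000
K_W = (4C−1)/(4C−4) + 0.615/C = 18.200/15.200 + 0.1281 = 1.3255
τ_max = K·8FD/(πd³) → F_max = τ_allow·πd³/(8DK)
F_max = 662·π·10.0³/(8·48.0·1.3255) = 2.0797e+06/508.99 = 4086 N

4090 N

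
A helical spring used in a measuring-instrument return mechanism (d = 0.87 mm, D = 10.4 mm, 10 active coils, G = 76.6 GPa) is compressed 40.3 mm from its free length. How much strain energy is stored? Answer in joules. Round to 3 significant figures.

0.396 J

k = Gd⁴/(8D³N_a) = (76.6×10³)(0.87⁴)/(8·10.4³·10) = 0.48766 N/mm
U = ½kδ² = 0.5 × 0.48766 × 40.3² = 396 N·mm = 0.396 J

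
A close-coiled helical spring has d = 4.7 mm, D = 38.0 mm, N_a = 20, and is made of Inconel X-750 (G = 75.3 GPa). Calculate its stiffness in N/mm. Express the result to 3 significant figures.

4.19 N/mm

k = Gd⁴/(8D³N_a) = (75.3×10³ × 4.7⁴) / (8 × 38.0³ × 20)
  = 3.6744e+07 / 8.77952e+06 = 4.1852 N/mm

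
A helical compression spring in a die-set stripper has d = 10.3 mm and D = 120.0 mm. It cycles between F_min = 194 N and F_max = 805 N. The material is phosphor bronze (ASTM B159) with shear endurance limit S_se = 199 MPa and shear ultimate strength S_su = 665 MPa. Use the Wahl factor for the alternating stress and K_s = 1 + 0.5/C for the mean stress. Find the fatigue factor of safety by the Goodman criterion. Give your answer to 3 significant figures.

C = D/d = 120.0/10.3 = 11.6505; K_W = (4C−1)/(4C−4)+0.615/C = 1.1232; K_s = 1+0.5/C = 1.0429
F_a = (F_max−F_min)/2 = 305.5 N; F_m = (F_max+F_min)/2 = 499.5 N
τ_a = K_W·8F_aD/(πd³) = 1.1232 × 85.432 = 95.958 MPa
τ_m = K_s·8F_mD/(πd³) = 1.0429 × 139.68 = 145.68 MPa
Goodman: 1/n_f = τ_a/S_se + τ_m/S_su = 95.958/199 + 145.68/665 = 0.48220 + 0.21907 = 0.70127
n_f = 1/0.70127 = 1.426

1.43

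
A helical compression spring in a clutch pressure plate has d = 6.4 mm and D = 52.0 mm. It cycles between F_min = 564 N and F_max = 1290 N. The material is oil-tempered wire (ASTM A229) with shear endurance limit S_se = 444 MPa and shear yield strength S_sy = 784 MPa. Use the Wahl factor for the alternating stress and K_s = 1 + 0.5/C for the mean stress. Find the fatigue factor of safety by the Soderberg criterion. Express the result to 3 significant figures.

0.891

C = D/d = 52.0/6.4 = 8.1250; K_W = (4C−1)/(4C−4)+0.615/C = 1.1810; K_s = 1+0.5/C = 1.0615
F_a = (F_max−F_min)/2 = 363 N; F_m = (F_max+F_min)/2 = 927 N
τ_a = K_W·8F_aD/(πd³) = 1.1810 × 183.36 = 216.54 MPa
τ_m = K_s·8F_mD/(πd³) = 1.0615 × 468.26 = 497.07 MPa
Soderberg: 1/n_f = τ_a/S_se + τ_m/S_sy = 216.54/444 + 497.07/784 = 0.48771 + 0.63402 = 1.1217
n_f = 1/1.1217 = 0.8915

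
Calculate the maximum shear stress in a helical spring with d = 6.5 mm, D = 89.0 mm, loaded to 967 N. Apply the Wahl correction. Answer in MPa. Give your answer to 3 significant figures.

Spring index C = D/d = 89.0/6.5 = 13.6923
K_W = (4C−1)/(4C−4) + 0.615/C = 53.769/50.769 + 0.0449 = 1.1040
τ₀ = 8FD/(πd³) = 8·967·89.0/(π·6.5³) = 688504/862.76 = 798.03 MPa
τ_max = K·τ₀ = 1.1040 × 798.03 = 881.02 MPa

881 MPa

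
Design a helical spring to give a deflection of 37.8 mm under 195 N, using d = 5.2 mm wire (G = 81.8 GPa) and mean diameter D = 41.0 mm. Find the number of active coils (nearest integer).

Required rate k = F/δ = 195/37.8 = 5.1587 N/mm
N_a = Gd⁴/(8D³k) = (81.8×10³ × 5.2⁴)/(8 × 41.0³ × 5.1587)
    = 5.9809e+07 / 2.84436e+06 = 21.03 → 21 coils

21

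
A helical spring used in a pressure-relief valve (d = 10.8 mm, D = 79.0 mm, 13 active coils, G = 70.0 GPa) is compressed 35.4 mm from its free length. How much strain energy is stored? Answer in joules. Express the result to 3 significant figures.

11.6 J

k = Gd⁴/(8D³N_a) = (70.0×10³)(10.8⁴)/(8·79.0³·13) = 18.573 N/mm
U = ½kδ² = 0.5 × 18.573 × 35.4² = 11637 N·mm = 11.637 J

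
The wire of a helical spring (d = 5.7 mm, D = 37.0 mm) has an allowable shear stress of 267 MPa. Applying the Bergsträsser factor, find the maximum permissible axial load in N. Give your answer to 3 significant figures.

431 N

C = D/d = 37.0/5.7 = 6.4912
K_B = (4C+2)/(4C−3) = 27.965/22.965 = 1.2177
τ_max = K·8FD/(πd³) → F_max = τ_allow·πd³/(8DK)
F_max = 267·π·5.7³/(8·37.0·1.2177) = 1.5534e+05/360.45 = 430.97 N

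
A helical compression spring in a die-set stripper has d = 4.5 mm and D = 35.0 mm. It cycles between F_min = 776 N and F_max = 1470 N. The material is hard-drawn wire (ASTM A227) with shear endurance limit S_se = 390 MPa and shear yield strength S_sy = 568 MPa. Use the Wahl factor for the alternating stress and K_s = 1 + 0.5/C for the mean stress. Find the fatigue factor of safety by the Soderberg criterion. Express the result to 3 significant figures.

C = D/d = 35.0/4.5 = 7.7778; K_W = (4C−1)/(4C−4)+0.615/C = 1.1897; K_s = 1+0.5/C = 1.0643
F_a = (F_max−F_min)/2 = 347 N; F_m = (F_max+F_min)/2 = 1123 N
τ_a = K_W·8F_aD/(πd³) = 1.1897 × 339.39 = 403.78 MPa
τ_m = K_s·8F_mD/(πd³) = 1.0643 × 1098.4 = 1169 MPa
Soderberg: 1/n_f = τ_a/S_se + τ_m/S_sy = 403.78/390 + 1169/568 = 1.03534 + 2.05807 = 3.0934
n_f = 1/3.0934 = 0.3233

0.323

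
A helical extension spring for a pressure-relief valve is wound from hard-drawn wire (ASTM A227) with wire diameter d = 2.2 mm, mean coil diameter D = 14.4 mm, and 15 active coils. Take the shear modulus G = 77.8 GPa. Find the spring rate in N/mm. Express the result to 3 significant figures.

5.09 N/mm

k = Gd⁴/(8D³N_a) = (77.8×10³ × 2.2⁴) / (8 × 14.4³ × 15)
  = 1.82251e+06 / 358318 = 5.0863 N/mm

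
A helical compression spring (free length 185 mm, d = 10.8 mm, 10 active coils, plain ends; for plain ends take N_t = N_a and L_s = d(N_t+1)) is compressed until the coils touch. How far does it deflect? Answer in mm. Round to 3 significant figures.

66.2 mm

N_t = 10; L_s = 10.8·11 = 118.8 mm
δ_solid = L₀ − L_s = 185 − 118.8 = 66.2 mm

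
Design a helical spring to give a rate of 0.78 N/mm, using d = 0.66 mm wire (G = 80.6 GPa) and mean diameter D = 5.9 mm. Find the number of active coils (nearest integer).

N_a = Gd⁴/(8D³k) = (80.6×10³ × 0.66⁴)/(8 × 5.9³ × 0.78)
    = 15293.6 / 1281.56 = 11.93 → 12 coils

12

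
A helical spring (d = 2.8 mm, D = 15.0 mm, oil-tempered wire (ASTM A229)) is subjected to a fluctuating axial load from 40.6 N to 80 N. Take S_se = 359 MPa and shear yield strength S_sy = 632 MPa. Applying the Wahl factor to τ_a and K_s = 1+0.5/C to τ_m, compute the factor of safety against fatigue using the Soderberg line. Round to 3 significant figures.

3.29

C = D/d = 15.0/2.8 = 5.3571; K_W = (4C−1)/(4C−4)+0.615/C = 1.2869; K_s = 1+0.5/C = 1.0933
F_a = (F_max−F_min)/2 = 19.7 N; F_m = (F_max+F_min)/2 = 60.3 N
τ_a = K_W·8F_aD/(πd³) = 1.2869 × 34.279 = 44.114 MPa
τ_m = K_s·8F_mD/(πd³) = 1.0933 × 104.92 = 114.72 MPa
Soderberg: 1/n_f = τ_a/S_se + τ_m/S_sy = 44.114/359 + 114.72/632 = 0.12288 + 0.18151 = 0.30439
n_f = 1/0.30439 = 3.285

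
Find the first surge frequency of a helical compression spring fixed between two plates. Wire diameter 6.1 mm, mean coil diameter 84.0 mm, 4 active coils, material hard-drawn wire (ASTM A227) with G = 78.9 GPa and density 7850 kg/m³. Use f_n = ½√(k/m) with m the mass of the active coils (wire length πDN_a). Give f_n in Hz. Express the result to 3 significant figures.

k = Gd⁴/(8D³N_a) = (78.9×10³)(6.1⁴)/(8·84.0³·4) = 5.7598 N/mm = 5759.8 N/m
Wire length L = πDN_a = π·84.0·4 = 1055.6 mm
m = ρ·(πd²/4)·L = 7850 × 29.225×10⁻⁶ m² × 1.0556 m = 0.24216 kg
f_n = ½√(k/m) = 0.5·√(5759.8/0.24216) = 0.5·√(23785) = 77.112 Hz

77.1 Hz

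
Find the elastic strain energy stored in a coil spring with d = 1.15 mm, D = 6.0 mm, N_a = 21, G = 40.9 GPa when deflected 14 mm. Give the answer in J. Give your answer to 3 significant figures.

k = Gd⁴/(8D³N_a) = (40.9×10³)(1.15⁴)/(8·6.0³·21) = 1.9713 N/mm
U = ½kδ² = 0.5 × 1.9713 × 14² = 193.19 N·mm = 0.19319 J

0.193 J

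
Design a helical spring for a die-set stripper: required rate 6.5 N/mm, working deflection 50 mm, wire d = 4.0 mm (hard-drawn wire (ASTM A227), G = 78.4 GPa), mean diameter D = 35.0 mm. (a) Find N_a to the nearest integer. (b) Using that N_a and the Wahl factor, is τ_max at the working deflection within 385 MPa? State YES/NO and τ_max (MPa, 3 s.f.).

N_a = Gd⁴/(8D³k) = (78.4×10³)(4.0⁴)/(8·35.0³·6.5) = 9.002 → N_a = 9
Actual rate k = Gd⁴/(8D³·9) = 6.5016 N/mm
Working load F = kδ = 6.5016·50 = 325.08 N
C = 35.0/4.0 = 8.7500; K_W = (4C−1)/(4C−4)+0.615/C = 1.1671
τ_max = K_W·8FD/(πd³) = 1.1671·452.71 = 528.34 MPa
τ_max > 385 MPa → exceeds allowable

(a) 9 coils; (b) NO, τ_max = 528 MPa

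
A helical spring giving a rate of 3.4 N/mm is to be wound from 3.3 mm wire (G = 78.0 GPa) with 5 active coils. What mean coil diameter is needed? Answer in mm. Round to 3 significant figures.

D = (Gd⁴/(8N_a·k))^(1/3) = (78.0×10³·3.3⁴/(8·5·3.4))^(1/3)
  = (68016.1)^(1/3) = 40.8198 mm

40.8 mm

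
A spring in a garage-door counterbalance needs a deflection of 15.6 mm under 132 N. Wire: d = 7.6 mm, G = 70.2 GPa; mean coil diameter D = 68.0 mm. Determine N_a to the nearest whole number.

Required rate k = F/δ = 132/15.6 = 8.4615 N/mm
N_a = Gd⁴/(8D³k) = (70.2×10³ × 7.6⁴)/(8 × 68.0³ × 8.4615)
    = 2.34202e+08 / 2.12846e+07 = 11 → 11 coils

11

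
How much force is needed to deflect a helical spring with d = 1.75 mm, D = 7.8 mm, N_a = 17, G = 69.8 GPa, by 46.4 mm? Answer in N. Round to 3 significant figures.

471 N

k = Gd⁴/(8D³N_a) = (69.8×10³)(1.75⁴)/(8·7.8³·17) = 10.143 N/mm
F = k·δ = 10.143 × 46.4 = 470.66 N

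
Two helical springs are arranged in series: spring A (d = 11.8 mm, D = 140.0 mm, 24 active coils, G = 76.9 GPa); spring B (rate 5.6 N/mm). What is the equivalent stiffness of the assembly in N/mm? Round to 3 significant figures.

1.88 N/mm

k_A = Gd⁴/(8D³N_a) = (76.9×10³)(11.8⁴)/(8·140.0³·24) = 2.8299 N/mm
Series: 1/k_eq = 1/2.8299 + 1/5.6 = 0.53194; k_eq = 1.8799 N/mm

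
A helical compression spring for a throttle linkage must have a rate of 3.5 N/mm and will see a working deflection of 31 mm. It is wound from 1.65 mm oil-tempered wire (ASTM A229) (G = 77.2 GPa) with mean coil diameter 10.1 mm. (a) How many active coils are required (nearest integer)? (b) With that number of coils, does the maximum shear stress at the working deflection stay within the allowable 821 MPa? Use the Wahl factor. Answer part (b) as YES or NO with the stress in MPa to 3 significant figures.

(a) 20 coils; (b) YES, τ_max = 768 MPa

N_a = Gd⁴/(8D³k) = (77.2×10³)(1.65⁴)/(8·10.1³·3.5) = 19.83 → N_a = 20
Actual rate k = Gd⁴/(8D³·20) = 3.4711 N/mm
Working load F = kδ = 3.4711·31 = 107.6 N
C = 10.1/1.65 = 6.1212; K_W = (4C−1)/(4C−4)+0.615/C = 1.2469
τ_max = K_W·8FD/(πd³) = 1.2469·616.08 = 768.21 MPa
τ_max ≤ 821 MPa → acceptable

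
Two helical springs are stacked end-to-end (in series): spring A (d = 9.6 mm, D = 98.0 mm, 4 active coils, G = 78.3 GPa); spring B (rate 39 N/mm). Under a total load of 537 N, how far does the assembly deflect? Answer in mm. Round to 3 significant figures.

38.1 mm

k_A = Gd⁴/(8D³N_a) = (78.3×10³)(9.6⁴)/(8·98.0³·4) = 22.081 N/mm
Series: 1/k_eq = 1/22.081 + 1/39 = 0.070929; k_eq = 14.099 N/mm
δ = F/k_eq = 537/14.099 = 38.089 mm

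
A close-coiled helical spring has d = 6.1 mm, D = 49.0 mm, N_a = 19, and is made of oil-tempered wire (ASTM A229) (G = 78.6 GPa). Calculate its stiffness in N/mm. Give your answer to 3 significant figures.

k = Gd⁴/(8D³N_a) = (78.6×10³ × 6.1⁴) / (8 × 49.0³ × 19)
  = 1.08828e+08 / 1.78826e+07 = 6.0857 N/mm

6.09 N/mm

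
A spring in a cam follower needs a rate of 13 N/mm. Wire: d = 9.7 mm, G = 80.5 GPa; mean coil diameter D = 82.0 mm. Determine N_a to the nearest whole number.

N_a = Gd⁴/(8D³k) = (80.5×10³ × 9.7⁴)/(8 × 82.0³ × 13)
    = 7.12661e+08 / 5.73423e+07 = 12.43 → 12 coils

12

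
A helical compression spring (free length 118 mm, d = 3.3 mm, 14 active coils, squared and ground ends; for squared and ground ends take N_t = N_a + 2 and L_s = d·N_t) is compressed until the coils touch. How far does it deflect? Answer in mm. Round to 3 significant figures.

65.2 mm

N_t = 16; L_s = 3.3·16 = 52.8 mm
δ_solid = L₀ − L_s = 118 − 52.8 = 65.2 mm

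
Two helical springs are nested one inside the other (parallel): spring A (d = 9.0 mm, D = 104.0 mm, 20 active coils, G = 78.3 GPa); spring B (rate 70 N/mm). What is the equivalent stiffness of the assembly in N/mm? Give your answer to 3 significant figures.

k_A = Gd⁴/(8D³N_a) = (78.3×10³)(9.0⁴)/(8·104.0³·20) = 2.8544 N/mm
Parallel: k_eq = 2.8544 + 70 = 72.854 N/mm

72.9 N/mm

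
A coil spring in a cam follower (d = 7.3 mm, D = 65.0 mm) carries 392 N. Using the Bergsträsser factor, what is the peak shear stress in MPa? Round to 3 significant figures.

Spring index C = D/d = 65.0/7.3 = 8.9041
K_B = (4C+2)/(4C−3) = 37.616/32.616 = 1.1533
τ₀ = 8FD/(πd³) = 8·392·65.0/(π·7.3³) = 203840/1222.1 = 166.79 MPa
τ_max = K·τ₀ = 1.1533 × 166.79 = 192.36 MPa

192 MPa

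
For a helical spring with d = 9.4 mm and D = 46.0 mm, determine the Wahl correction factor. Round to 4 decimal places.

1.3183

C = D/d = 46.0/9.4 = 4.8936
K_W = (4C−1)/(4C−4) + 0.615/C = 18.574/15.574 + 0.1257 = 1.3183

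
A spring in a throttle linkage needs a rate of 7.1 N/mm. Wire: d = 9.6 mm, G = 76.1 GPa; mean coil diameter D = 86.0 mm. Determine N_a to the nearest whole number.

18

N_a = Gd⁴/(8D³k) = (76.1×10³ × 9.6⁴)/(8 × 86.0³ × 7.1)
    = 6.46353e+08 / 3.6128e+07 = 17.89 → 18 coils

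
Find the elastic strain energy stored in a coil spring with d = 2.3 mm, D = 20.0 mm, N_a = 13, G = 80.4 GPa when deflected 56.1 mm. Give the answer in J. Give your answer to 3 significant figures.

k = Gd⁴/(8D³N_a) = (80.4×10³)(2.3⁴)/(8·20.0³·13) = 2.7042 N/mm
U = ½kδ² = 0.5 × 2.7042 × 56.1² = 4255.4 N·mm = 4.2554 J

4.26 J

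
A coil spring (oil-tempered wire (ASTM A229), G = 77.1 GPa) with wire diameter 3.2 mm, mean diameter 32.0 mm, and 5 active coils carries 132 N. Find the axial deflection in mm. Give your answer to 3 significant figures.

21.4 mm

k = Gd⁴/(8D³N_a) = (77.1×10³)(3.2⁴)/(8·32.0³·5) = 6.168 N/mm
δ = F/k = 132 / 6.168 = 21.401 mm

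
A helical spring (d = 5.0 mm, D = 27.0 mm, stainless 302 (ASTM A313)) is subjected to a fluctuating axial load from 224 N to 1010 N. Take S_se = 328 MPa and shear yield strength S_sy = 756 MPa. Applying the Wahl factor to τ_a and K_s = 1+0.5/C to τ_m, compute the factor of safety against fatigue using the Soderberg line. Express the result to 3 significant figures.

0.748

C = D/d = 27.0/5.0 = 5.4000; K_W = (4C−1)/(4C−4)+0.615/C = 1.2843; K_s = 1+0.5/C = 1.0926
F_a = (F_max−F_min)/2 = 393 N; F_m = (F_max+F_min)/2 = 617 N
τ_a = K_W·8F_aD/(πd³) = 1.2843 × 216.17 = 277.63 MPa
τ_m = K_s·8F_mD/(πd³) = 1.0926 × 339.37 = 370.8 MPa
Soderberg: 1/n_f = τ_a/S_se + τ_m/S_sy = 277.63/328 + 370.8/756 = 0.84644 + 0.49047 = 1.3369
n_f = 1/1.3369 = 0.748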